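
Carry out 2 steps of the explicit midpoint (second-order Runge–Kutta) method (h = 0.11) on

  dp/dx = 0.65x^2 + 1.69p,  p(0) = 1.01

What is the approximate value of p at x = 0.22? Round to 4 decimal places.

Midpoint: k1 = f(x_n, p_n); k2 = f(x_n + h/2, p_n + (h/2)·k1); p_{n+1} = p_n + h·k2.
x=0.000000, p=1.010000:
  k1 = f(0.000000, 1.010000) = 1.706900
  k2 = f(0.055000, 1.103879) = 1.867523
  p ← 1.010000 + 0.11·1.867523 = 1.215427
x=0.110000, p=1.215427:
  k1 = f(0.110000, 1.215427) = 2.061937
  k2 = f(0.165000, 1.328834) = 2.263426
  p ← 1.215427 + 0.11·2.263426 = 1.464404
p(0.22) ≈ 1.4644

1.4644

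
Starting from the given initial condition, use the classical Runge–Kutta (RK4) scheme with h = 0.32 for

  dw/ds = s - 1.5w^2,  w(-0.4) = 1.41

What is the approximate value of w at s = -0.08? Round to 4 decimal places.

RK4: k1 = f(s_n, w_n); k2 = f(s_n + h/2, w_n + (h/2)·k1); k3 = f(s_n + h/2, w_n + (h/2)·k2); k4 = f(s_n + h, w_n + h·k3); w_{n+1} = w_n + (h/6)·(k1 + 2k2 + 2k3 + k4).
s=-0.400000, w=1.410000:
  k1 = f(-0.400000, 1.410000) = -3.382150
  k2 = f(-0.240000, 0.868856) = -1.372366
  k3 = f(-0.240000, 1.190421) = -2.365655
  k4 = f(-0.080000, 0.652990) = -0.719595
  w ← 1.410000 + (0.32/6)·(k1 + 2k2 + 2k3 + k4) = 0.792518
w(-0.08) ≈ 0.7925

0.7925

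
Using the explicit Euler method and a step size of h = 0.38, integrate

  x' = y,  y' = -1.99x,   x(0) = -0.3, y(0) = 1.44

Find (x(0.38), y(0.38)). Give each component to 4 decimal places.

0.2472, 1.6669

Euler on (x,y): x_{n+1} = x_n + h·x', y_{n+1} = y_n + h·y'.
0.000000: (-0.300000, 1.440000); f=(1.440000, 0.597000) → (0.247200, 1.666860)
(x(0.38), y(0.38)) ≈ (0.2472, 1.6669)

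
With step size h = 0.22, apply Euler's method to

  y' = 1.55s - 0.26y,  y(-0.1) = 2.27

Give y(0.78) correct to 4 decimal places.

2.1016

Euler: y_{n+1} = y_n + h·f(s_n, y_n).
s=-0.100000, y=2.270000: f=-0.745200 → y ← 2.270000 + 0.22·(-0.745200) = 2.106056
s=0.120000, y=2.106056: f=-0.361575 → y ← 2.106056 + 0.22·(-0.361575) = 2.026510
s=0.340000, y=2.026510: f=0.000108 → y ← 2.026510 + 0.22·0.000108 = 2.026533
s=0.560000, y=2.026533: f=0.341101 → y ← 2.026533 + 0.22·0.341101 = 2.101576
y(0.78) ≈ 2.1016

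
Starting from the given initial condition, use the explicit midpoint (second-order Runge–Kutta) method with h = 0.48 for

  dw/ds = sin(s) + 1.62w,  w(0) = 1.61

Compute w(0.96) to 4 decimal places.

7.6050

Midpoint: k1 = f(s_n, w_n); k2 = f(s_n + h/2, w_n + (h/2)·k1); w_{n+1} = w_n + h·k2.
s=0.000000, w=1.610000:
  k1 = f(0.000000, 1.610000) = 2.608200
  k2 = f(0.240000, 2.235968) = 3.859971
  w ← 1.610000 + 0.48·3.859971 = 3.462786
s=0.480000, w=3.462786:
  k1 = f(0.480000, 3.462786) = 6.071492
  k2 = f(0.720000, 4.919944) = 8.629694
  w ← 3.462786 + 0.48·8.629694 = 7.605039
w(0.96) ≈ 7.6050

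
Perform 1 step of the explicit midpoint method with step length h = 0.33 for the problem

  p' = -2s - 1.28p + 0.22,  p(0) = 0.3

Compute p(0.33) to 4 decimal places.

Midpoint: k1 = f(s_n, p_n); k2 = f(s_n + h/2, p_n + (h/2)·k1); p_{n+1} = p_n + h·k2.
s=0.000000, p=0.300000:
  k1 = f(0.000000, 0.300000) = -0.164000
  k2 = f(0.165000, 0.272940) = -0.459363
  p ← 0.300000 + 0.33·(-0.459363) = 0.148410
p(0.33) ≈ 0.1484

0.1484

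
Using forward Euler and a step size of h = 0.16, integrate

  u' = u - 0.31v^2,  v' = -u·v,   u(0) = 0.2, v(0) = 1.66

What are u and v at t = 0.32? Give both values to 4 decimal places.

-0.0175, 1.5824

Euler on (u,v): u_{n+1} = u_n + h·u', v_{n+1} = v_n + h·v'.
0.000000: (0.200000, 1.660000); f=(-0.654236, -0.332000) → (0.095322, 1.606880)
0.160000: (0.095322, 1.606880); f=(-0.705117, -0.153171) → (-0.017497, 1.582373)
(u(0.32), v(0.32)) ≈ (-0.0175, 1.5824)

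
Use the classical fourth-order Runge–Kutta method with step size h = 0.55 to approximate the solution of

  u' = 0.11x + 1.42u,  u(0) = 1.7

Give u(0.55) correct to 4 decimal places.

3.7293

RK4: k1 = f(x_n, u_n); k2 = f(x_n + h/2, u_n + (h/2)·k1); k3 = f(x_n + h/2, u_n + (h/2)·k2); k4 = f(x_n + h, u_n + h·k3); u_{n+1} = u_n + (h/6)·(k1 + 2k2 + 2k3 + k4).
x=0.000000, u=1.700000:
  k1 = f(0.000000, 1.700000) = 2.414000
  k2 = f(0.275000, 2.363850) = 3.386917
  k3 = f(0.275000, 2.631402) = 3.766841
  k4 = f(0.550000, 3.771763) = 5.416403
  u ← 1.700000 + (0.55/6)·(k1 + 2k2 + 2k3 + k4) = 3.729309
u(0.55) ≈ 3.7293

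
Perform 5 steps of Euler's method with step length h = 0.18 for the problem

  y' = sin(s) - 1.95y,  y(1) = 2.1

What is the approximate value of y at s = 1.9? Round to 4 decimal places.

Euler: y_{n+1} = y_n + h·f(s_n, y_n).
s=1.000000, y=2.100000: f=-3.253529 → y ← 2.100000 + 0.18·(-3.253529) = 1.514365
s=1.180000, y=1.514365: f=-2.028405 → y ← 1.514365 + 0.18·(-2.028405) = 1.149252
s=1.360000, y=1.149252: f=-1.263176 → y ← 1.149252 + 0.18·(-1.263176) = 0.921880
s=1.540000, y=0.921880: f=-0.798140 → y ← 0.921880 + 0.18·(-0.798140) = 0.778215
s=1.720000, y=0.778215: f=-0.528629 → y ← 0.778215 + 0.18·(-0.528629) = 0.683062
y(1.9) ≈ 0.6831

0.6831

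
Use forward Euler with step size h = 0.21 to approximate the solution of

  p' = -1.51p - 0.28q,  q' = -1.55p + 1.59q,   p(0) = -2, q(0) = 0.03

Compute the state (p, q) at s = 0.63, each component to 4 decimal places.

-0.7459, 2.1405

Euler on (p,q): p_{n+1} = p_n + h·p', q_{n+1} = q_n + h·q'.
0.000000: (-2.000000, 0.030000); f=(3.011600, 3.147700) → (-1.367564, 0.691017)
0.210000: (-1.367564, 0.691017); f=(1.871537, 3.218441) → (-0.974541, 1.366890)
0.420000: (-0.974541, 1.366890); f=(1.088828, 3.683894) → (-0.745887, 2.140507)
(p(0.63), q(0.63)) ≈ (-0.7459, 2.1405)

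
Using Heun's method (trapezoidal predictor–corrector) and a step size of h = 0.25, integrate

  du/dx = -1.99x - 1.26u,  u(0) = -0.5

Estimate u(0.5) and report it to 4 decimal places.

Heun: k1 = f(x_n, u_n); k2 = f(x_n + h, u_n + h·k1); u_{n+1} = u_n + (h/2)·(k1 + k2).
x=0.000000, u=-0.500000:
  k1 = f(0.000000, -0.500000) = 0.630000
  k2 = f(0.250000, -0.342500) = -0.065950
  u ← -0.500000 + (0.25/2)·(0.630000 + (-0.065950)) = -0.429494
x=0.250000, u=-0.429494:
  k1 = f(0.250000, -0.429494) = 0.043662
  k2 = f(0.500000, -0.418578) = -0.467591
  u ← -0.429494 + (0.25/2)·(0.043662 + (-0.467591)) = -0.482485
u(0.5) ≈ -0.4825

-0.4825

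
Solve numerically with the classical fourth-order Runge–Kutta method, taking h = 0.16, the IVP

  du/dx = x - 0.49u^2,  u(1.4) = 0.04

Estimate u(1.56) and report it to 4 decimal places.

0.2745

RK4: k1 = f(x_n, u_n); k2 = f(x_n + h/2, u_n + (h/2)·k1); k3 = f(x_n + h/2, u_n + (h/2)·k2); k4 = f(x_n + h, u_n + h·k3); u_{n+1} = u_n + (h/6)·(k1 + 2k2 + 2k3 + k4).
x=1.400000, u=0.040000:
  k1 = f(1.400000, 0.040000) = 1.399216
  k2 = f(1.480000, 0.151937) = 1.468688
  k3 = f(1.480000, 0.157495) = 1.467846
  k4 = f(1.560000, 0.274855) = 1.522983
  u ← 0.040000 + (0.16/6)·(k1 + 2k2 + 2k3 + k4) = 0.274540
u(1.56) ≈ 0.2745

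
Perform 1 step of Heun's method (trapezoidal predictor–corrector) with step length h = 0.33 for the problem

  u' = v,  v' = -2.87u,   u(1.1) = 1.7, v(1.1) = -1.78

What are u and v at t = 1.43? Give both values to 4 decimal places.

0.8469, -3.1119

Heun on (u,v): k1 = f(t_n, state_n); k2 = f(t_n + h, state_n + h·k1); state_{n+1} = state_n + (h/2)·(k1 + k2).
1.100000: (1.700000, -1.780000)
  k1 = (-1.780000, -4.879000)
  predictor → (1.112600, -3.390070)
  k2 = (-3.390070, -3.193162)
  → (0.846938, -3.111907)
(u(1.43), v(1.43)) ≈ (0.8469, -3.1119)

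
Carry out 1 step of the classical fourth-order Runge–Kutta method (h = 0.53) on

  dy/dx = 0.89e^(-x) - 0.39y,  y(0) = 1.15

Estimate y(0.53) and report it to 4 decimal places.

1.2630

RK4: k1 = f(x_n, y_n); k2 = f(x_n + h/2, y_n + (h/2)·k1); k3 = f(x_n + h/2, y_n + (h/2)·k2); k4 = f(x_n + h, y_n + h·k3); y_{n+1} = y_n + (h/6)·(k1 + 2k2 + 2k3 + k4).
x=0.000000, y=1.150000:
  k1 = f(0.000000, 1.150000) = 0.441500
  k2 = f(0.265000, 1.266997) = 0.188684
  k3 = f(0.265000, 1.200001) = 0.214813
  k4 = f(0.530000, 1.263851) = 0.030957
  y ← 1.150000 + (0.53/6)·(k1 + 2k2 + 2k3 + k4) = 1.263018
y(0.53) ≈ 1.2630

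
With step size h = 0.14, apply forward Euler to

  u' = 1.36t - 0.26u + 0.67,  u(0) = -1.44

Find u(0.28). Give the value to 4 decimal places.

-1.1262

Euler: u_{n+1} = u_n + h·f(t_n, u_n).
t=0.000000, u=-1.440000: f=1.044400 → u ← -1.440000 + 0.14·1.044400 = -1.293784
t=0.140000, u=-1.293784: f=1.196784 → u ← -1.293784 + 0.14·1.196784 = -1.126234
u(0.28) ≈ -1.1262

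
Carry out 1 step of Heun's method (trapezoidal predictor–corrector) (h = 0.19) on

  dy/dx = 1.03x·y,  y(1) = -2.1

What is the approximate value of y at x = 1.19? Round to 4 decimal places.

-2.5979

Heun: k1 = f(x_n, y_n); k2 = f(x_n + h, y_n + h·k1); y_{n+1} = y_n + (h/2)·(k1 + k2).
x=1.000000, y=-2.100000:
  k1 = f(1.000000, -2.100000) = -2.163000
  k2 = f(1.190000, -2.510970) = -3.077696
  y ← -2.100000 + (0.19/2)·(-2.163000 + (-3.077696)) = -2.597866
y(1.19) ≈ -2.5979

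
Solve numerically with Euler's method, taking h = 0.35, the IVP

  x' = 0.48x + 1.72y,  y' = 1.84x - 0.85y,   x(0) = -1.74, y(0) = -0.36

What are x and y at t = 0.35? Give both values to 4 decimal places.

Euler on (x,y): x_{n+1} = x_n + h·x', y_{n+1} = y_n + h·y'.
0.000000: (-1.740000, -0.360000); f=(-1.454400, -2.895600) → (-2.249040, -1.373460)
(x(0.35), y(0.35)) ≈ (-2.2490, -1.3735)

-2.2490, -1.3735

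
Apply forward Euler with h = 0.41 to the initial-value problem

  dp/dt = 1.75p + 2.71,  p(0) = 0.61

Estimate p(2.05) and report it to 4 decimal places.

30.7104

Euler: p_{n+1} = p_n + h·f(t_n, p_n).
t=0.000000, p=0.610000: f=3.777500 → p ← 0.610000 + 0.41·3.777500 = 2.158775
t=0.410000, p=2.158775: f=6.487856 → p ← 2.158775 + 0.41·6.487856 = 4.818796
t=0.820000, p=4.818796: f=11.142893 → p ← 4.818796 + 0.41·11.142893 = 9.387382
t=1.230000, p=9.387382: f=19.137919 → p ← 9.387382 + 0.41·19.137919 = 17.233929
t=1.640000, p=17.233929: f=32.869376 → p ← 17.233929 + 0.41·32.869376 = 30.710373
p(2.05) ≈ 30.7104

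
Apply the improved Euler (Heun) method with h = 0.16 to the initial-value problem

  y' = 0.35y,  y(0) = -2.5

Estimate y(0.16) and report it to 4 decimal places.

Heun: k1 = f(t_n, y_n); k2 = f(t_n + h, y_n + h·k1); y_{n+1} = y_n + (h/2)·(k1 + k2).
t=0.000000, y=-2.500000:
  k1 = f(0.000000, -2.500000) = -0.875000
  k2 = f(0.160000, -2.640000) = -0.924000
  y ← -2.500000 + (0.16/2)·(-0.875000 + (-0.924000)) = -2.643920
y(0.16) ≈ -2.6439

-2.6439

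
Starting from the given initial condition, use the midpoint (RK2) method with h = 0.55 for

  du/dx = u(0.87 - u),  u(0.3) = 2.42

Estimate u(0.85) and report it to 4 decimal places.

2.0241

Midpoint: k1 = f(x_n, u_n); k2 = f(x_n + h/2, u_n + (h/2)·k1); u_{n+1} = u_n + h·k2.
x=0.300000, u=2.420000:
  k1 = f(0.300000, 2.420000) = -3.751000
  k2 = f(0.575000, 1.388475) = -0.719890
  u ← 2.420000 + 0.55·(-0.719890) = 2.024061
u(0.85) ≈ 2.0241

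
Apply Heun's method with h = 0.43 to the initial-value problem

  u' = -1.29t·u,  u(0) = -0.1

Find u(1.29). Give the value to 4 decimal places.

Heun: k1 = f(t_n, u_n); k2 = f(t_n + h, u_n + h·k1); u_{n+1} = u_n + (h/2)·(k1 + k2).
t=0.000000, u=-0.100000:
  k1 = f(0.000000, -0.100000) = 0.000000
  k2 = f(0.430000, -0.100000) = 0.055470
  u ← -0.100000 + (0.43/2)·(0.000000 + 0.055470) = -0.088074
t=0.430000, u=-0.088074:
  k1 = f(0.430000, -0.088074) = 0.048855
  k2 = f(0.860000, -0.067066) = 0.074404
  u ← -0.088074 + (0.43/2)·(0.048855 + 0.074404) = -0.061573
t=0.860000, u=-0.061573:
  k1 = f(0.860000, -0.061573) = 0.068310
  k2 = f(1.290000, -0.032200) = 0.053585
  u ← -0.061573 + (0.43/2)·(0.068310 + 0.053585) = -0.035366
u(1.29) ≈ -0.0354

-0.0354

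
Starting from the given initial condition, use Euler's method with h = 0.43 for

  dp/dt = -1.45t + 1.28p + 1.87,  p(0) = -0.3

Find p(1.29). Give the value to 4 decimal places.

Euler: p_{n+1} = p_n + h·f(t_n, p_n).
t=0.000000, p=-0.300000: f=1.486000 → p ← -0.300000 + 0.43·1.486000 = 0.338980
t=0.430000, p=0.338980: f=1.680394 → p ← 0.338980 + 0.43·1.680394 = 1.061550
t=0.860000, p=1.061550: f=1.981783 → p ← 1.061550 + 0.43·1.981783 = 1.913716
p(1.29) ≈ 1.9137

1.9137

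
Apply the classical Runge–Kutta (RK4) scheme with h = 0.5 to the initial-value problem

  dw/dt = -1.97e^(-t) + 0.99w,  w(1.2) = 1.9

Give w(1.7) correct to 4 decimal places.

RK4: k1 = f(t_n, w_n); k2 = f(t_n + h/2, w_n + (h/2)·k1); k3 = f(t_n + h/2, w_n + (h/2)·k2); k4 = f(t_n + h, w_n + h·k3); w_{n+1} = w_n + (h/6)·(k1 + 2k2 + 2k3 + k4).
t=1.200000, w=1.900000:
  k1 = f(1.200000, 1.900000) = 1.287647
  k2 = f(1.450000, 2.221912) = 1.737589
  k3 = f(1.450000, 2.334397) = 1.848950
  k4 = f(1.700000, 2.824475) = 2.436344
  w ← 1.900000 + (0.5/6)·(k1 + 2k2 + 2k3 + k4) = 2.808089
w(1.7) ≈ 2.8081

2.8081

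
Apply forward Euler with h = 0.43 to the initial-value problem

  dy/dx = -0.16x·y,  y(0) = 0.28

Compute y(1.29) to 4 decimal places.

Euler: y_{n+1} = y_n + h·f(x_n, y_n).
x=0.000000, y=0.280000: f=0.000000 → y ← 0.280000 + 0.43·0.000000 = 0.280000
x=0.430000, y=0.280000: f=-0.019264 → y ← 0.280000 + 0.43·(-0.019264) = 0.271716
x=0.860000, y=0.271716: f=-0.037388 → y ← 0.271716 + 0.43·(-0.037388) = 0.255640
y(1.29) ≈ 0.2556

0.2556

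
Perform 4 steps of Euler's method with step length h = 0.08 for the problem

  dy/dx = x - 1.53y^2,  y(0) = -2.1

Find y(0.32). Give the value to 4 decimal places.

Euler: y_{n+1} = y_n + h·f(x_n, y_n).
x=0.000000, y=-2.100000: f=-6.747300 → y ← -2.100000 + 0.08·(-6.747300) = -2.639784
x=0.080000, y=-2.639784: f=-10.581743 → y ← -2.639784 + 0.08·(-10.581743) = -3.486323
x=0.160000, y=-3.486323: f=-18.436310 → y ← -3.486323 + 0.08·(-18.436310) = -4.961228
x=0.240000, y=-4.961228: f=-37.419093 → y ← -4.961228 + 0.08·(-37.419093) = -7.954756
y(0.32) ≈ -7.9548

-7.9548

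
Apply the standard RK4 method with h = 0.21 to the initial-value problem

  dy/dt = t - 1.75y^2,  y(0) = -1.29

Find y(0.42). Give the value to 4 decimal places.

-12.7704

RK4: k1 = f(t_n, y_n); k2 = f(t_n + h/2, y_n + (h/2)·k1); k3 = f(t_n + h/2, y_n + (h/2)·k2); k4 = f(t_n + h, y_n + h·k3); y_{n+1} = y_n + (h/6)·(k1 + 2k2 + 2k3 + k4).
t=0.000000, y=-1.290000:
  k1 = f(0.000000, -1.290000) = -2.912175
  k2 = f(0.105000, -1.595778) = -4.351390
  k3 = f(0.105000, -1.746896) = -5.235380
  k4 = f(0.210000, -2.389430) = -9.781405
  y ← -1.290000 + (0.21/6)·(k1 + 2k2 + 2k3 + k4) = -2.405349
t=0.210000, y=-2.405349:
  k1 = f(0.210000, -2.405349) = -9.914983
  k2 = f(0.315000, -3.446422) = -20.471198
  k3 = f(0.315000, -4.554825) = -35.991254
  k4 = f(0.420000, -9.963512) = -173.305266
  y ← -2.405349 + (0.21/6)·(k1 + 2k2 + 2k3 + k4) = -12.770430
y(0.42) ≈ -12.7704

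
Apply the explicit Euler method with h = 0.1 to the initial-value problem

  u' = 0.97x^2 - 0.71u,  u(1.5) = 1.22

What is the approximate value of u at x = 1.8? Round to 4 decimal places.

Euler: u_{n+1} = u_n + h·f(x_n, u_n).
x=1.500000, u=1.220000: f=1.316300 → u ← 1.220000 + 0.1·1.316300 = 1.351630
x=1.600000, u=1.351630: f=1.523543 → u ← 1.351630 + 0.1·1.523543 = 1.503984
x=1.700000, u=1.503984: f=1.735471 → u ← 1.503984 + 0.1·1.735471 = 1.677531
u(1.8) ≈ 1.6775

1.6775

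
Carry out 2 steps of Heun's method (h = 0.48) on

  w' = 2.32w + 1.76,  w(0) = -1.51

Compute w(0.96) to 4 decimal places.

Heun: k1 = f(x_n, w_n); k2 = f(x_n + h, w_n + h·k1); w_{n+1} = w_n + (h/2)·(k1 + k2).
x=0.000000, w=-1.510000:
  k1 = f(0.000000, -1.510000) = -1.743200
  k2 = f(0.480000, -2.346736) = -3.684428
  w ← -1.510000 + (0.48/2)·(-1.743200 + (-3.684428)) = -2.812631
x=0.480000, w=-2.812631:
  k1 = f(0.480000, -2.812631) = -4.765303
  k2 = f(0.960000, -5.099976) = -10.071944
  w ← -2.812631 + (0.48/2)·(-4.765303 + (-10.071944)) = -6.373570
w(0.96) ≈ -6.3736

-6.3736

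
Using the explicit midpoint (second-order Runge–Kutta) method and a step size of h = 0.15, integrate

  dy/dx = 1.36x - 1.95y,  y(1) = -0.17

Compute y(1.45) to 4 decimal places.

0.4383

Midpoint: k1 = f(x_n, y_n); k2 = f(x_n + h/2, y_n + (h/2)·k1); y_{n+1} = y_n + h·k2.
x=1.000000, y=-0.170000:
  k1 = f(1.000000, -0.170000) = 1.691500
  k2 = f(1.075000, -0.043138) = 1.546118
  y ← -0.170000 + 0.15·1.546118 = 0.061918
x=1.150000, y=0.061918:
  k1 = f(1.150000, 0.061918) = 1.443260
  k2 = f(1.225000, 0.170162) = 1.334184
  y ← 0.061918 + 0.15·1.334184 = 0.262045
x=1.300000, y=0.262045:
  k1 = f(1.300000, 0.262045) = 1.257012
  k2 = f(1.375000, 0.356321) = 1.175174
  y ← 0.262045 + 0.15·1.175174 = 0.438321
y(1.45) ≈ 0.4383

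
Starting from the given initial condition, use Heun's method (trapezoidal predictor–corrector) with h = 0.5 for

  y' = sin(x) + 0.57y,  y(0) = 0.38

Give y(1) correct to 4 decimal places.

Heun: k1 = f(x_n, y_n); k2 = f(x_n + h, y_n + h·k1); y_{n+1} = y_n + (h/2)·(k1 + k2).
x=0.000000, y=0.380000:
  k1 = f(0.000000, 0.380000) = 0.216600
  k2 = f(0.500000, 0.488300) = 0.757757
  y ← 0.380000 + (0.5/2)·(0.216600 + 0.757757) = 0.623589
x=0.500000, y=0.623589:
  k1 = f(0.500000, 0.623589) = 0.834871
  k2 = f(1.000000, 1.041025) = 1.434855
  y ← 0.623589 + (0.5/2)·(0.834871 + 1.434855) = 1.191021
y(1) ≈ 1.1910

1.1910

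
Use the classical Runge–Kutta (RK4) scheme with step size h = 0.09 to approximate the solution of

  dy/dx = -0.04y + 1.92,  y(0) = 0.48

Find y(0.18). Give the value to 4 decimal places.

RK4: k1 = f(x_n, y_n); k2 = f(x_n + h/2, y_n + (h/2)·k1); k3 = f(x_n + h/2, y_n + (h/2)·k2); k4 = f(x_n + h, y_n + h·k3); y_{n+1} = y_n + (h/6)·(k1 + 2k2 + 2k3 + k4).
x=0.000000, y=0.480000:
  k1 = f(0.000000, 0.480000) = 1.900800
  k2 = f(0.045000, 0.565536) = 1.897379
  k3 = f(0.045000, 0.565382) = 1.897385
  k4 = f(0.090000, 0.650765) = 1.893969
  y ← 0.480000 + (0.09/6)·(k1 + 2k2 + 2k3 + k4) = 0.650764
x=0.090000, y=0.650764:
  k1 = f(0.090000, 0.650764) = 1.893969
  k2 = f(0.135000, 0.735993) = 1.890560
  k3 = f(0.135000, 0.735840) = 1.890566
  k4 = f(0.180000, 0.820915) = 1.887163
  y ← 0.650764 + (0.09/6)·(k1 + 2k2 + 2k3 + k4) = 0.820915
y(0.18) ≈ 0.8209

0.8209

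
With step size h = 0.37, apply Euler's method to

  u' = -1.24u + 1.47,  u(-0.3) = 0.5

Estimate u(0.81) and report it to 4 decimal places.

Euler: u_{n+1} = u_n + h·f(x_n, u_n).
x=-0.300000, u=0.500000: f=0.850000 → u ← 0.500000 + 0.37·0.850000 = 0.814500
x=0.070000, u=0.814500: f=0.460020 → u ← 0.814500 + 0.37·0.460020 = 0.984707
x=0.440000, u=0.984707: f=0.248963 → u ← 0.984707 + 0.37·0.248963 = 1.076824
u(0.81) ≈ 1.0768

1.0768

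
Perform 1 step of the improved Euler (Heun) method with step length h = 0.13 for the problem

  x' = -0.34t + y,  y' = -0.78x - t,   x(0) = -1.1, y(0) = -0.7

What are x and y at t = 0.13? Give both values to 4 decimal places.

-1.1866, -0.5923

Heun on (x,y): k1 = f(t_n, state_n); k2 = f(t_n + h, state_n + h·k1); state_{n+1} = state_n + (h/2)·(k1 + k2).
0.000000: (-1.100000, -0.700000)
  k1 = (-0.700000, 0.858000)
  predictor → (-1.191000, -0.588460)
  k2 = (-0.632660, 0.798980)
  → (-1.186623, -0.592296)
(x(0.13), y(0.13)) ≈ (-1.1866, -0.5923)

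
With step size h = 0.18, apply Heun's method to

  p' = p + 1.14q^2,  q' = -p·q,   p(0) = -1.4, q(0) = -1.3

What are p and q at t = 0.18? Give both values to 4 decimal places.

-1.1983, -1.6550

Heun on (p,q): k1 = f(t_n, state_n); k2 = f(t_n + h, state_n + h·k1); state_{n+1} = state_n + (h/2)·(k1 + k2).
0.000000: (-1.400000, -1.300000)
  k1 = (0.526600, -1.820000)
  predictor → (-1.305212, -1.627600)
  k2 = (1.714741, -2.124363)
  → (-1.198279, -1.654993)
(p(0.18), q(0.18)) ≈ (-1.1983, -1.6550)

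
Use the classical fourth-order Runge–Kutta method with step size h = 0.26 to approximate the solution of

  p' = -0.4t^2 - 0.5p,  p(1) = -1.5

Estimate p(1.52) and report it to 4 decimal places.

RK4: k1 = f(t_n, p_n); k2 = f(t_n + h/2, p_n + (h/2)·k1); k3 = f(t_n + h/2, p_n + (h/2)·k2); k4 = f(t_n + h, p_n + h·k3); p_{n+1} = p_n + (h/6)·(k1 + 2k2 + 2k3 + k4).
t=1.000000, p=-1.500000:
  k1 = f(1.000000, -1.500000) = 0.350000
  k2 = f(1.130000, -1.454500) = 0.216490
  k3 = f(1.130000, -1.471856) = 0.225168
  k4 = f(1.260000, -1.441456) = 0.085688
  p ← -1.500000 + (0.26/6)·(k1 + 2k2 + 2k3 + k4) = -1.442843
t=1.260000, p=-1.442843:
  k1 = f(1.260000, -1.442843) = 0.086382
  k2 = f(1.390000, -1.431614) = -0.057033
  k3 = f(1.390000, -1.450257) = -0.047711
  k4 = f(1.520000, -1.455248) = -0.196536
  p ← -1.442843 + (0.26/6)·(k1 + 2k2 + 2k3 + k4) = -1.456694
p(1.52) ≈ -1.4567

-1.4567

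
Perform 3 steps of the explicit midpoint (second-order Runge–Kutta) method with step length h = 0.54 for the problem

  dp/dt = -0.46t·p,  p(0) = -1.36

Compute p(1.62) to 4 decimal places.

Midpoint: k1 = f(t_n, p_n); k2 = f(t_n + h/2, p_n + (h/2)·k1); p_{n+1} = p_n + h·k2.
t=0.000000, p=-1.360000:
  k1 = f(0.000000, -1.360000) = 0.000000
  k2 = f(0.270000, -1.360000) = 0.168912
  p ← -1.360000 + 0.54·0.168912 = -1.268788
t=0.540000, p=-1.268788:
  k1 = f(0.540000, -1.268788) = 0.315167
  k2 = f(0.810000, -1.183692) = 0.441044
  p ← -1.268788 + 0.54·0.441044 = -1.030624
t=1.080000, p=-1.030624:
  k1 = f(1.080000, -1.030624) = 0.512014
  k2 = f(1.350000, -0.892380) = 0.554168
  p ← -1.030624 + 0.54·0.554168 = -0.731373
p(1.62) ≈ -0.7314

-0.7314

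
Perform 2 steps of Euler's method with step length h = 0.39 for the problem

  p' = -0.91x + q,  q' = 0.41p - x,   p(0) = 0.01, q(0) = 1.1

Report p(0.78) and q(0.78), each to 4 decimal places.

Euler on (p,q): p_{n+1} = p_n + h·p', q_{n+1} = q_n + h·q'.
0.000000: (0.010000, 1.100000); f=(1.100000, 0.004100) → (0.439000, 1.101599)
0.390000: (0.439000, 1.101599); f=(0.746699, -0.210010) → (0.730213, 1.019695)
(p(0.78), q(0.78)) ≈ (0.7302, 1.0197)

0.7302, 1.0197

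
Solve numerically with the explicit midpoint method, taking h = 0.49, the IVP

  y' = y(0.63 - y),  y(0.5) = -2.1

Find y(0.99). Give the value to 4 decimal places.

Midpoint: k1 = f(t_n, y_n); k2 = f(t_n + h/2, y_n + (h/2)·k1); y_{n+1} = y_n + h·k2.
t=0.500000, y=-2.100000:
  k1 = f(0.500000, -2.100000) = -5.733000
  k2 = f(0.745000, -3.504585) = -14.490005
  y ← -2.100000 + 0.49·(-14.490005) = -9.200102
y(0.99) ≈ -9.2001

-9.2001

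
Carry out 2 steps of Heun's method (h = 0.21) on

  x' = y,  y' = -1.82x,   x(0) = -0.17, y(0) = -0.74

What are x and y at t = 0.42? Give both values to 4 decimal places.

-0.4413, -0.4977

Heun on (x,y): k1 = f(t_n, state_n); k2 = f(t_n + h, state_n + h·k1); state_{n+1} = state_n + (h/2)·(k1 + k2).
0.000000: (-0.170000, -0.740000)
  k1 = (-0.740000, 0.309400)
  predictor → (-0.325400, -0.675026)
  k2 = (-0.675026, 0.592228)
  → (-0.318578, -0.645329)
0.210000: (-0.318578, -0.645329)
  k1 = (-0.645329, 0.579811)
  predictor → (-0.454097, -0.523569)
  k2 = (-0.523569, 0.826456)
  → (-0.441312, -0.497671)
(x(0.42), y(0.42)) ≈ (-0.4413, -0.4977)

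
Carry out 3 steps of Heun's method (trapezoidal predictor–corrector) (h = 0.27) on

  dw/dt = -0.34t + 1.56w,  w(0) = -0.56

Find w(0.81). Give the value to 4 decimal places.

-2.0924

Heun: k1 = f(t_n, w_n); k2 = f(t_n + h, w_n + h·k1); w_{n+1} = w_n + (h/2)·(k1 + k2).
t=0.000000, w=-0.560000:
  k1 = f(0.000000, -0.560000) = -0.873600
  k2 = f(0.270000, -0.795872) = -1.333360
  w ← -0.560000 + (0.27/2)·(-0.873600 + (-1.333360)) = -0.857940
t=0.270000, w=-0.857940:
  k1 = f(0.270000, -0.857940) = -1.430186
  k2 = f(0.540000, -1.244090) = -2.124380
  w ← -0.857940 + (0.27/2)·(-1.430186 + (-2.124380)) = -1.337806
t=0.540000, w=-1.337806:
  k1 = f(0.540000, -1.337806) = -2.270577
  k2 = f(0.810000, -1.950862) = -3.318745
  w ← -1.337806 + (0.27/2)·(-2.270577 + (-3.318745)) = -2.092365
w(0.81) ≈ -2.0924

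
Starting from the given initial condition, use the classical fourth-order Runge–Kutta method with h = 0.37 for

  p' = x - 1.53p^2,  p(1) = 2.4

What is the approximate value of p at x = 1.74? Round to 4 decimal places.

1.0353

RK4: k1 = f(x_n, p_n); k2 = f(x_n + h/2, p_n + (h/2)·k1); k3 = f(x_n + h/2, p_n + (h/2)·k2); k4 = f(x_n + h, p_n + h·k3); p_{n+1} = p_n + (h/6)·(k1 + 2k2 + 2k3 + k4).
x=1.000000, p=2.400000:
  k1 = f(1.000000, 2.400000) = -7.812800
  k2 = f(1.185000, 0.954632) = -0.209323
  k3 = f(1.185000, 2.361275) = -7.345700
  k4 = f(1.370000, -0.317909) = 1.215369
  p ← 2.400000 + (0.37/6)·(k1 + 2k2 + 2k3 + k4) = 1.061372
x=1.370000, p=1.061372:
  k1 = f(1.370000, 1.061372) = -0.353562
  k2 = f(1.555000, 0.995963) = 0.037327
  k3 = f(1.555000, 1.068278) = -0.191063
  k4 = f(1.740000, 0.990679) = 0.238389
  p ← 1.061372 + (0.37/6)·(k1 + 2k2 + 2k3 + k4) = 1.035309
p(1.74) ≈ 1.0353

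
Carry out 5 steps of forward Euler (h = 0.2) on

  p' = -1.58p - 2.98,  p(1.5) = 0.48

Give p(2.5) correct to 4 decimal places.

-1.5318

Euler: p_{n+1} = p_n + h·f(t_n, p_n).
t=1.500000, p=0.480000: f=-3.738400 → p ← 0.480000 + 0.2·(-3.738400) = -0.267680
t=1.700000, p=-0.267680: f=-2.557066 → p ← -0.267680 + 0.2·(-2.557066) = -0.779093
t=1.900000, p=-0.779093: f=-1.749033 → p ← -0.779093 + 0.2·(-1.749033) = -1.128900
t=2.100000, p=-1.128900: f=-1.196338 → p ← -1.128900 + 0.2·(-1.196338) = -1.368167
t=2.300000, p=-1.368167: f=-0.818296 → p ← -1.368167 + 0.2·(-0.818296) = -1.531826
p(2.5) ≈ -1.5318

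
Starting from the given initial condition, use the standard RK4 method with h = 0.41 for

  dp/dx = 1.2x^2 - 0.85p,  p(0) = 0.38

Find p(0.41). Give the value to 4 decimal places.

RK4: k1 = f(x_n, p_n); k2 = f(x_n + h/2, p_n + (h/2)·k1); k3 = f(x_n + h/2, p_n + (h/2)·k2); k4 = f(x_n + h, p_n + h·k3); p_{n+1} = p_n + (h/6)·(k1 + 2k2 + 2k3 + k4).
x=0.000000, p=0.380000:
  k1 = f(0.000000, 0.380000) = -0.323000
  k2 = f(0.205000, 0.313785) = -0.216287
  k3 = f(0.205000, 0.335661) = -0.234882
  k4 = f(0.410000, 0.283698) = -0.039424
  p ← 0.380000 + (0.41/6)·(k1 + 2k2 + 2k3 + k4) = 0.293575
p(0.41) ≈ 0.2936

0.2936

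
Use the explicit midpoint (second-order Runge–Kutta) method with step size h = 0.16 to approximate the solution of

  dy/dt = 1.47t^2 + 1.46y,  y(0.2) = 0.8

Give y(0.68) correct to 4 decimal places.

1.7887

Midpoint: k1 = f(t_n, y_n); k2 = f(t_n + h/2, y_n + (h/2)·k1); y_{n+1} = y_n + h·k2.
t=0.200000, y=0.800000:
  k1 = f(0.200000, 0.800000) = 1.226800
  k2 = f(0.280000, 0.898144) = 1.426538
  y ← 0.800000 + 0.16·1.426538 = 1.028246
t=0.360000, y=1.028246:
  k1 = f(0.360000, 1.028246) = 1.691751
  k2 = f(0.440000, 1.163586) = 1.983428
  y ← 1.028246 + 0.16·1.983428 = 1.345595
t=0.520000, y=1.345595:
  k1 = f(0.520000, 1.345595) = 2.362056
  k2 = f(0.600000, 1.534559) = 2.769656
  y ← 1.345595 + 0.16·2.769656 = 1.788740
y(0.68) ≈ 1.7887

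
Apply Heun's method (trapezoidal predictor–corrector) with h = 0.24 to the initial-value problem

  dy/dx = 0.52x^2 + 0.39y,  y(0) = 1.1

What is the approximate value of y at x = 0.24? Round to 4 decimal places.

1.2114

Heun: k1 = f(x_n, y_n); k2 = f(x_n + h, y_n + h·k1); y_{n+1} = y_n + (h/2)·(k1 + k2).
x=0.000000, y=1.100000:
  k1 = f(0.000000, 1.100000) = 0.429000
  k2 = f(0.240000, 1.202960) = 0.499106
  y ← 1.100000 + (0.24/2)·(0.429000 + 0.499106) = 1.211373
y(0.24) ≈ 1.2114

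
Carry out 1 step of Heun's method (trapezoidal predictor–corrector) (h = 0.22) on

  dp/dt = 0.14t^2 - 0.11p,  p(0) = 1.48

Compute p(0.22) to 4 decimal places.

1.4454

Heun: k1 = f(t_n, p_n); k2 = f(t_n + h, p_n + h·k1); p_{n+1} = p_n + (h/2)·(k1 + k2).
t=0.000000, p=1.480000:
  k1 = f(0.000000, 1.480000) = -0.162800
  k2 = f(0.220000, 1.444184) = -0.152084
  p ← 1.480000 + (0.22/2)·(-0.162800 + (-0.152084)) = 1.445363
p(0.22) ≈ 1.4454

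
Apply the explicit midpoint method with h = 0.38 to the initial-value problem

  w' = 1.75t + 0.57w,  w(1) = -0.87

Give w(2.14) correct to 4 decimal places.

Midpoint: k1 = f(t_n, w_n); k2 = f(t_n + h/2, w_n + (h/2)·k1); w_{n+1} = w_n + h·k2.
t=1.000000, w=-0.870000:
  k1 = f(1.000000, -0.870000) = 1.254100
  k2 = f(1.190000, -0.631721) = 1.722419
  w ← -0.870000 + 0.38·1.722419 = -0.215481
t=1.380000, w=-0.215481:
  k1 = f(1.380000, -0.215481) = 2.292176
  k2 = f(1.570000, 0.220033) = 2.872919
  w ← -0.215481 + 0.38·2.872919 = 0.876228
t=1.760000, w=0.876228:
  k1 = f(1.760000, 0.876228) = 3.579450
  k2 = f(1.950000, 1.556324) = 4.299605
  w ← 0.876228 + 0.38·4.299605 = 2.510078
w(2.14) ≈ 2.5101

2.5101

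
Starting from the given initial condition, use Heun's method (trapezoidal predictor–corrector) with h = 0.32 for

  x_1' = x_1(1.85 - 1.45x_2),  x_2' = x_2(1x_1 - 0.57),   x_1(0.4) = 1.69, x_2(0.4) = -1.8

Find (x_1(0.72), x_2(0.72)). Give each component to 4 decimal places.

Heun on (x_1,x_2): k1 = f(x_n, state_n); k2 = f(x_n + h, state_n + h·k1); state_{n+1} = state_n + (h/2)·(k1 + k2).
0.400000: (1.690000, -1.800000)
  k1 = (7.537400, -2.016000)
  predictor → (4.101968, -2.445120)
  k2 = (22.131857, -8.636086)
  → (6.437081, -3.504334)
(x_1(0.72), x_2(0.72)) ≈ (6.4371, -3.5043)

6.4371, -3.5043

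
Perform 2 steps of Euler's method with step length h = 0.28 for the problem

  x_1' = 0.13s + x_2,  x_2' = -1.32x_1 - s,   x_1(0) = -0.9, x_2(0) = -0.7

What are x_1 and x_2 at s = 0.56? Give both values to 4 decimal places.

-1.1887, -0.0407

Euler on (x_1,x_2): x_1_{n+1} = x_1_n + h·x_1', x_2_{n+1} = x_2_n + h·x_2'.
0.000000: (-0.900000, -0.700000); f=(-0.700000, 1.188000) → (-1.096000, -0.367360)
0.280000: (-1.096000, -0.367360); f=(-0.330960, 1.166720) → (-1.188669, -0.040678)
(x_1(0.56), x_2(0.56)) ≈ (-1.1887, -0.0407)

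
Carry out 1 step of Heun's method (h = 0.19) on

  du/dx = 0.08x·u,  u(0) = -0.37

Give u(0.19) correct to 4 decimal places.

Heun: k1 = f(x_n, u_n); k2 = f(x_n + h, u_n + h·k1); u_{n+1} = u_n + (h/2)·(k1 + k2).
x=0.000000, u=-0.370000:
  k1 = f(0.000000, -0.370000) = 0.000000
  k2 = f(0.190000, -0.370000) = -0.005624
  u ← -0.370000 + (0.19/2)·(0.000000 + (-0.005624)) = -0.370534
u(0.19) ≈ -0.3705

-0.3705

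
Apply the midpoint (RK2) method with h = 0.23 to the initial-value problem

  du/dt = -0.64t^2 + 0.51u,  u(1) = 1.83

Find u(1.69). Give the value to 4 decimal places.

Midpoint: k1 = f(t_n, u_n); k2 = f(t_n + h/2, u_n + (h/2)·k1); u_{n+1} = u_n + h·k2.
t=1.000000, u=1.830000:
  k1 = f(1.000000, 1.830000) = 0.293300
  k2 = f(1.115000, 1.863730) = 0.154838
  u ← 1.830000 + 0.23·0.154838 = 1.865613
t=1.230000, u=1.865613:
  k1 = f(1.230000, 1.865613) = -0.016793
  k2 = f(1.345000, 1.863681) = -0.207298
  u ← 1.865613 + 0.23·(-0.207298) = 1.817934
t=1.460000, u=1.817934:
  k1 = f(1.460000, 1.817934) = -0.437078
  k2 = f(1.575000, 1.767670) = -0.686088
  u ← 1.817934 + 0.23·(-0.686088) = 1.660134
u(1.69) ≈ 1.6601

1.6601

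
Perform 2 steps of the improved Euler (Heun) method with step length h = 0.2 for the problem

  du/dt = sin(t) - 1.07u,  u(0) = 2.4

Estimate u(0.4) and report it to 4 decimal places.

1.6410

Heun: k1 = f(t_n, u_n); k2 = f(t_n + h, u_n + h·k1); u_{n+1} = u_n + (h/2)·(k1 + k2).
t=0.000000, u=2.400000:
  k1 = f(0.000000, 2.400000) = -2.568000
  k2 = f(0.200000, 1.886400) = -1.819779
  u ← 2.400000 + (0.2/2)·(-2.568000 + (-1.819779)) = 1.961222
t=0.200000, u=1.961222:
  k1 = f(0.200000, 1.961222) = -1.899838
  k2 = f(0.400000, 1.581254) = -1.302524
  u ← 1.961222 + (0.2/2)·(-1.899838 + (-1.302524)) = 1.640986
u(0.4) ≈ 1.6410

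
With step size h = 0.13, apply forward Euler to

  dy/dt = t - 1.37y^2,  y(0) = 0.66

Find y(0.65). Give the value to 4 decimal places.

0.5422

Euler: y_{n+1} = y_n + h·f(t_n, y_n).
t=0.000000, y=0.660000: f=-0.596772 → y ← 0.660000 + 0.13·(-0.596772) = 0.582420
t=0.130000, y=0.582420: f=-0.334721 → y ← 0.582420 + 0.13·(-0.334721) = 0.538906
t=0.260000, y=0.538906: f=-0.137875 → y ← 0.538906 + 0.13·(-0.137875) = 0.520982
t=0.390000, y=0.520982: f=0.018151 → y ← 0.520982 + 0.13·0.018151 = 0.523342
t=0.520000, y=0.523342: f=0.144775 → y ← 0.523342 + 0.13·0.144775 = 0.542163
y(0.65) ≈ 0.5422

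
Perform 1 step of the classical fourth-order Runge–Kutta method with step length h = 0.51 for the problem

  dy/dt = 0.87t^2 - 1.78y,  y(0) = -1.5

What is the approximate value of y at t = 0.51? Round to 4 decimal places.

RK4: k1 = f(t_n, y_n); k2 = f(t_n + h/2, y_n + (h/2)·k1); k3 = f(t_n + h/2, y_n + (h/2)·k2); k4 = f(t_n + h, y_n + h·k3); y_{n+1} = y_n + (h/6)·(k1 + 2k2 + 2k3 + k4).
t=0.000000, y=-1.500000:
  k1 = f(0.000000, -1.500000) = 2.670000
  k2 = f(0.255000, -0.819150) = 1.514659
  k3 = f(0.255000, -1.113762) = 2.039068
  k4 = f(0.510000, -0.460075) = 1.045221
  y ← -1.500000 + (0.51/6)·(k1 + 2k2 + 2k3 + k4) = -0.580073
y(0.51) ≈ -0.5801

-0.5801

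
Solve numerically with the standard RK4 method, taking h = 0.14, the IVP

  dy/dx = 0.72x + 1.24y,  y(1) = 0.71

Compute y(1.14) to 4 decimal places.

RK4: k1 = f(x_n, y_n); k2 = f(x_n + h/2, y_n + (h/2)·k1); k3 = f(x_n + h/2, y_n + (h/2)·k2); k4 = f(x_n + h, y_n + h·k3); y_{n+1} = y_n + (h/6)·(k1 + 2k2 + 2k3 + k4).
x=1.000000, y=0.710000:
  k1 = f(1.000000, 0.710000) = 1.600400
  k2 = f(1.070000, 0.822028) = 1.789715
  k3 = f(1.070000, 0.835280) = 1.806147
  k4 = f(1.140000, 0.962861) = 2.014747
  y ← 0.710000 + (0.14/6)·(k1 + 2k2 + 2k3 + k4) = 0.962160
y(1.14) ≈ 0.9622

0.9622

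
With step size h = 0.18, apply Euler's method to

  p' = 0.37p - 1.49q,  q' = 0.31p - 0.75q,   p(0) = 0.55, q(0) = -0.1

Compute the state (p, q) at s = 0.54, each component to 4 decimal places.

Euler on (p,q): p_{n+1} = p_n + h·p', q_{n+1} = q_n + h·q'.
0.000000: (0.550000, -0.100000); f=(0.352500, 0.245500) → (0.613450, -0.055810)
0.180000: (0.613450, -0.055810); f=(0.310133, 0.232027) → (0.669274, -0.014045)
0.360000: (0.669274, -0.014045); f=(0.268559, 0.218009) → (0.717615, 0.025196)
(p(0.54), q(0.54)) ≈ (0.7176, 0.0252)

0.7176, 0.0252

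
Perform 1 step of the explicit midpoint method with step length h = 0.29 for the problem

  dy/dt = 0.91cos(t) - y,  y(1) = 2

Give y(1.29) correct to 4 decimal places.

Midpoint: k1 = f(t_n, y_n); k2 = f(t_n + h/2, y_n + (h/2)·k1); y_{n+1} = y_n + h·k2.
t=1.000000, y=2.000000:
  k1 = f(1.000000, 2.000000) = -1.508325
  k2 = f(1.145000, 1.781293) = -1.405421
  y ← 2.000000 + 0.29·(-1.405421) = 1.592428
y(1.29) ≈ 1.5924

1.5924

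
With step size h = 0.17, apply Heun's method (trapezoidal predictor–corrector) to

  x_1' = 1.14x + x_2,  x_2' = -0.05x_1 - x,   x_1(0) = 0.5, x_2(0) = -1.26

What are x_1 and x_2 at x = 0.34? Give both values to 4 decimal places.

0.1314, -1.3229

Heun on (x_1,x_2): k1 = f(x_n, state_n); k2 = f(x_n + h, state_n + h·k1); state_{n+1} = state_n + (h/2)·(k1 + k2).
0.000000: (0.500000, -1.260000)
  k1 = (-1.260000, -0.025000)
  predictor → (0.285800, -1.264250)
  k2 = (-1.070450, -0.184290)
  → (0.301912, -1.277790)
0.170000: (0.301912, -1.277790)
  k1 = (-1.083990, -0.185096)
  predictor → (0.117634, -1.309256)
  k2 = (-0.921656, -0.345882)
  → (0.131432, -1.322923)
(x_1(0.34), x_2(0.34)) ≈ (0.1314, -1.3229)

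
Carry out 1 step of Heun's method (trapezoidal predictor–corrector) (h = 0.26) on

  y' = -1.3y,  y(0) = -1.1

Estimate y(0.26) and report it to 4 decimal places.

Heun: k1 = f(x_n, y_n); k2 = f(x_n + h, y_n + h·k1); y_{n+1} = y_n + (h/2)·(k1 + k2).
x=0.000000, y=-1.100000:
  k1 = f(0.000000, -1.100000) = 1.430000
  k2 = f(0.260000, -0.728200) = 0.946660
  y ← -1.100000 + (0.26/2)·(1.430000 + 0.946660) = -0.791034
y(0.26) ≈ -0.7910

-0.7910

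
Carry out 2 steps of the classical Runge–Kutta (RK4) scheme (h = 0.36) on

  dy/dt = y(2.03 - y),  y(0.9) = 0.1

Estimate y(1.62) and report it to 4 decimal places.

RK4: k1 = f(t_n, y_n); k2 = f(t_n + h/2, y_n + (h/2)·k1); k3 = f(t_n + h/2, y_n + (h/2)·k2); k4 = f(t_n + h, y_n + h·k3); y_{n+1} = y_n + (h/6)·(k1 + 2k2 + 2k3 + k4).
t=0.900000, y=0.100000:
  k1 = f(0.900000, 0.100000) = 0.193000
  k2 = f(1.080000, 0.134740) = 0.255367
  k3 = f(1.080000, 0.145966) = 0.275005
  k4 = f(1.260000, 0.199002) = 0.364372
  y ← 0.100000 + (0.36/6)·(k1 + 2k2 + 2k3 + k4) = 0.197087
t=1.260000, y=0.197087:
  k1 = f(1.260000, 0.197087) = 0.361243
  k2 = f(1.440000, 0.262111) = 0.463383
  k3 = f(1.440000, 0.280496) = 0.490729
  k4 = f(1.620000, 0.373749) = 0.619023
  y ← 0.197087 + (0.36/6)·(k1 + 2k2 + 2k3 + k4) = 0.370396
y(1.62) ≈ 0.3704

0.3704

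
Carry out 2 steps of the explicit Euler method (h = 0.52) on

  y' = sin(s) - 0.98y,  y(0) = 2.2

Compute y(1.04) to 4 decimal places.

Euler: y_{n+1} = y_n + h·f(s_n, y_n).
s=0.000000, y=2.200000: f=-2.156000 → y ← 2.200000 + 0.52·(-2.156000) = 1.078880
s=0.520000, y=1.078880: f=-0.560422 → y ← 1.078880 + 0.52·(-0.560422) = 0.787460
y(1.04) ≈ 0.7875

0.7875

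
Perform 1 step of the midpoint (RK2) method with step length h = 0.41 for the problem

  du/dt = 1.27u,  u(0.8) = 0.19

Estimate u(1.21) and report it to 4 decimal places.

0.3147

Midpoint: k1 = f(t_n, u_n); k2 = f(t_n + h/2, u_n + (h/2)·k1); u_{n+1} = u_n + h·k2.
t=0.800000, u=0.190000:
  k1 = f(0.800000, 0.190000) = 0.241300
  k2 = f(1.005000, 0.239466) = 0.304122
  u ← 0.190000 + 0.41·0.304122 = 0.314690
u(1.21) ≈ 0.3147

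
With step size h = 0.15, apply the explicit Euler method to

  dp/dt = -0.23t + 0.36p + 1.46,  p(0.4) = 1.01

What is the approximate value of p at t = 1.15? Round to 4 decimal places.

2.4021

Euler: p_{n+1} = p_n + h·f(t_n, p_n).
t=0.400000, p=1.010000: f=1.731600 → p ← 1.010000 + 0.15·1.731600 = 1.269740
t=0.550000, p=1.269740: f=1.790606 → p ← 1.269740 + 0.15·1.790606 = 1.538331
t=0.700000, p=1.538331: f=1.852799 → p ← 1.538331 + 0.15·1.852799 = 1.816251
t=0.850000, p=1.816251: f=1.918350 → p ← 1.816251 + 0.15·1.918350 = 2.104003
t=1.000000, p=2.104003: f=1.987441 → p ← 2.104003 + 0.15·1.987441 = 2.402120
p(1.15) ≈ 2.4021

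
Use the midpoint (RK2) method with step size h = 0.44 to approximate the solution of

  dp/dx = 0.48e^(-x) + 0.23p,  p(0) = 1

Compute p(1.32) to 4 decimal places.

1.7777

Midpoint: k1 = f(x_n, p_n); k2 = f(x_n + h/2, p_n + (h/2)·k1); p_{n+1} = p_n + h·k2.
x=0.000000, p=1.000000:
  k1 = f(0.000000, 1.000000) = 0.710000
  k2 = f(0.220000, 1.156200) = 0.651135
  p ← 1.000000 + 0.44·0.651135 = 1.286499
x=0.440000, p=1.286499:
  k1 = f(0.440000, 1.286499) = 0.605032
  k2 = f(0.660000, 1.419607) = 0.574598
  p ← 1.286499 + 0.44·0.574598 = 1.539323
x=0.880000, p=1.539323:
  k1 = f(0.880000, 1.539323) = 0.553140
  k2 = f(1.100000, 1.661013) = 0.541811
  p ← 1.539323 + 0.44·0.541811 = 1.777720
p(1.32) ≈ 1.7777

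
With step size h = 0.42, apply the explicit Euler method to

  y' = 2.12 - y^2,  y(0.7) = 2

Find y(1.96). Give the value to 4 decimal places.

Euler: y_{n+1} = y_n + h·f(t_n, y_n).
t=0.700000, y=2.000000: f=-1.880000 → y ← 2.000000 + 0.42·(-1.880000) = 1.210400
t=1.120000, y=1.210400: f=0.654932 → y ← 1.210400 + 0.42·0.654932 = 1.485471
t=1.540000, y=1.485471: f=-0.086625 → y ← 1.485471 + 0.42·(-0.086625) = 1.449089
y(1.96) ≈ 1.4491

1.4491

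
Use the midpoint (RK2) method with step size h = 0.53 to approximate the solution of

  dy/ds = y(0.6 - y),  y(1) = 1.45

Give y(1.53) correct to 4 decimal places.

Midpoint: k1 = f(s_n, y_n); k2 = f(s_n + h/2, y_n + (h/2)·k1); y_{n+1} = y_n + h·k2.
s=1.000000, y=1.450000:
  k1 = f(1.000000, 1.450000) = -1.232500
  k2 = f(1.265000, 1.123387) = -0.587967
  y ← 1.450000 + 0.53·(-0.587967) = 1.138378
y(1.53) ≈ 1.1384

1.1384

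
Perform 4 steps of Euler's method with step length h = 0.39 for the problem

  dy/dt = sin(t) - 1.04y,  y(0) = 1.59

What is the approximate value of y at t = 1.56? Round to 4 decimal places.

0.7730

Euler: y_{n+1} = y_n + h·f(t_n, y_n).
t=0.000000, y=1.590000: f=-1.653600 → y ← 1.590000 + 0.39·(-1.653600) = 0.945096
t=0.390000, y=0.945096: f=-0.602711 → y ← 0.945096 + 0.39·(-0.602711) = 0.710039
t=0.780000, y=0.710039: f=-0.035161 → y ← 0.710039 + 0.39·(-0.035161) = 0.696326
t=1.170000, y=0.696326: f=0.196572 → y ← 0.696326 + 0.39·0.196572 = 0.772989
y(1.56) ≈ 0.7730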